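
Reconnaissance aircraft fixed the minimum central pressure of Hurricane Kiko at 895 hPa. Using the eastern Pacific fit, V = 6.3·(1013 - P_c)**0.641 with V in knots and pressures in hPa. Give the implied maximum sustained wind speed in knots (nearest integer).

ΔP = 1013 − 895 = 118 hPa.
118^0.641 ≈ 21.285.
V ≈ 6.3 × 21.285 ≈ 134.1 kt.

134 kt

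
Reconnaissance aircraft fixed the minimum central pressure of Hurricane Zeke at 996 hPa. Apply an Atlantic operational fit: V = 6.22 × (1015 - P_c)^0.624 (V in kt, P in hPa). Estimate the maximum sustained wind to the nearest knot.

39 kt

ΔP = 1015 − 996 = 19 hPa.
19^0.624 ≈ 6.280.
V ≈ 6.22 × 6.280 ≈ 39.1 kt.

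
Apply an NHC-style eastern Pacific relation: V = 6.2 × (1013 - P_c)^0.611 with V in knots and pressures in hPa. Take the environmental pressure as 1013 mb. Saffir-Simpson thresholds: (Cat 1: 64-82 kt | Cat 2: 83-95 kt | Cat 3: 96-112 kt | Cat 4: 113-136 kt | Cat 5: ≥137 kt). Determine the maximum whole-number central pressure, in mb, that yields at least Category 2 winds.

Category 2 begins at V = 83 kt.
Required ΔP = (83/6.2)^(1/0.611) = 13.387^1.637 ≈ 69.82 mb.
P_c ≤ 1013 − 69.82 = 943.18, so the highest integer P_c is 943 mb.

943 mb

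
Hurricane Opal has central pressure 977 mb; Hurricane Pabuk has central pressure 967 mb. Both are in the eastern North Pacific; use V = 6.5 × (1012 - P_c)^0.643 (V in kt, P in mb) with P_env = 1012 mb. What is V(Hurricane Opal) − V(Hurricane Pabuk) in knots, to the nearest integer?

Hurricane Opal: ΔP = 35; V ≈ 6.5 × 35^0.643 ≈ 63.94 kt.
Hurricane Pabuk: ΔP = 45; V ≈ 6.5 × 45^0.643 ≈ 75.15 kt.
Difference ≈ 63.94 − 75.15 = -11.21 → -11 kt.

-11 kt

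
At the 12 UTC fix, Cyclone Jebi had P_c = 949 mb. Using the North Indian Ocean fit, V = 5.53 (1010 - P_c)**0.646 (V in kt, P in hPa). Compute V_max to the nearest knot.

ΔP = 1010 − 949 = 61 mb.
61^0.646 ≈ 14.234.
V ≈ 5.53 × 14.234 ≈ 78.7 kt.

79 kt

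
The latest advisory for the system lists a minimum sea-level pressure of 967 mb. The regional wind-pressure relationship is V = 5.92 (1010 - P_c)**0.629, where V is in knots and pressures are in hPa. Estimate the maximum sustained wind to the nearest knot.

ΔP = 1010 − 967 = 43 mb.
43^0.629 ≈ 10.653.
V ≈ 5.92 × 10.653 ≈ 63.1 kt.

63 kt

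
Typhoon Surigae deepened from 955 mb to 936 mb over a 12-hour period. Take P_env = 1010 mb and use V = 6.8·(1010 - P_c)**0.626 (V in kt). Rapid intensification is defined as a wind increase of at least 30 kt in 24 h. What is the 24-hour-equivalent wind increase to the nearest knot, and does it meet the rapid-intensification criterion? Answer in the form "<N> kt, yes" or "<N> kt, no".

34 kt, yes

V₁: ΔP = 55, V ≈ 6.8 × 55^0.626 ≈ 83.56 kt.
V₂: ΔP = 74, V ≈ 6.8 × 74^0.626 ≈ 100.61 kt.
ΔV over 12 h = 17.05 kt → 24 h equivalent = 17.05 × 24/12 ≈ 34.10 kt.
34 kt ≥ 30 kt ⇒ rapid intensification.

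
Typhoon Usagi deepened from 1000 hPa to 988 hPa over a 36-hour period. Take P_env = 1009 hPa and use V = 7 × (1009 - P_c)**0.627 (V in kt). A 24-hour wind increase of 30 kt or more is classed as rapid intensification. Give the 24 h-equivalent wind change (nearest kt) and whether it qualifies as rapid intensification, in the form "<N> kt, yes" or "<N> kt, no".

V₁: ΔP = 9, V ≈ 7 × 9^0.627 ≈ 27.76 kt.
V₂: ΔP = 21, V ≈ 7 × 21^0.627 ≈ 47.22 kt.
ΔV over 36 h = 19.46 kt → 24 h equivalent = 19.46 × 24/36 ≈ 12.97 kt.
13 kt < 30 kt ⇒ not rapid intensification.

13 kt, no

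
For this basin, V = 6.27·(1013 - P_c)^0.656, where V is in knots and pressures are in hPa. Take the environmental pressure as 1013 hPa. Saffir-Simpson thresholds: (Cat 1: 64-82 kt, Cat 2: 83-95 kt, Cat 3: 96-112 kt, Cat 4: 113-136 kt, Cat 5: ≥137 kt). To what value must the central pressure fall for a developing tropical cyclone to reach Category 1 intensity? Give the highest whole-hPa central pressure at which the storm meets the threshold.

Category 1 begins at V = 64 kt.
Required ΔP = (64/6.27)^(1/0.656) = 10.207^1.524 ≈ 34.51 hPa.
P_c ≤ 1013 − 34.51 = 978.49, so the highest integer P_c is 978 hPa.

978 hPa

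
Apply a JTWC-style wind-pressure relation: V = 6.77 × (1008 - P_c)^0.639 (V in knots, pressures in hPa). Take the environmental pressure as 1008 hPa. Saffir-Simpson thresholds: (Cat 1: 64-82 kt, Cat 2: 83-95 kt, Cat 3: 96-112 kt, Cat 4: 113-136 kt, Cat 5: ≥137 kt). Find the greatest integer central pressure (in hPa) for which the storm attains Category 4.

926 hPa

Category 4 begins at V = 113 kt.
Required ΔP = (113/6.77)^(1/0.639) = 16.691^1.565 ≈ 81.87 hPa.
P_c ≤ 1008 − 81.87 = 926.13, so the highest integer P_c is 926 hPa.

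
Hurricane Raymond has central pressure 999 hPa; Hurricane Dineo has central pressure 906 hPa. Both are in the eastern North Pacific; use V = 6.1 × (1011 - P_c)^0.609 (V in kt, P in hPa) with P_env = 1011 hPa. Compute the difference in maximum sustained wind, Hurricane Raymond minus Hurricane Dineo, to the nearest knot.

Hurricane Raymond: ΔP = 12; V ≈ 6.1 × 12^0.609 ≈ 27.70 kt.
Hurricane Dineo: ΔP = 105; V ≈ 6.1 × 105^0.609 ≈ 103.81 kt.
Difference ≈ 27.70 − 103.81 = -76.11 → -76 kt.

-76 kt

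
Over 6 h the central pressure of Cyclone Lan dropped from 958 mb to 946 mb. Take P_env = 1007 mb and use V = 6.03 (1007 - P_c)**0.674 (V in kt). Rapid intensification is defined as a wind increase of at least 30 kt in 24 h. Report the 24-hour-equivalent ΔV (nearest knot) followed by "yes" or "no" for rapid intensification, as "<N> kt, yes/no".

V₁: ΔP = 49, V ≈ 6.03 × 49^0.674 ≈ 83.08 kt.
V₂: ΔP = 61, V ≈ 6.03 × 61^0.674 ≈ 96.30 kt.
ΔV over 6 h = 13.22 kt → 24 h equivalent = 13.22 × 24/6 ≈ 52.88 kt.
53 kt ≥ 30 kt ⇒ rapid intensification.

53 kt, yes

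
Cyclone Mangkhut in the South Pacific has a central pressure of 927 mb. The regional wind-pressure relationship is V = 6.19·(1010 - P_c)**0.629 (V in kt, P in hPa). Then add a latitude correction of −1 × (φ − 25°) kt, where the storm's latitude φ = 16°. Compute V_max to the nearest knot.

109 kt

ΔP = 1010 − 927 = 83 mb.
83^0.629 ≈ 16.110.
V ≈ 6.19 × 16.110 ≈ 99.7 kt.
Latitude correction: −1 × (16 − 25) = 9 kt.
Corrected V ≈ 108.7 kt → 109 kt.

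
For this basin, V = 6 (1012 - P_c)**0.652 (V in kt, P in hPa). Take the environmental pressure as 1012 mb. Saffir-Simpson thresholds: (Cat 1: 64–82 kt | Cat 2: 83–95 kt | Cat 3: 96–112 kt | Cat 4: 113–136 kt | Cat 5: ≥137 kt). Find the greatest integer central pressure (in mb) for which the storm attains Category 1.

Category 1 begins at V = 64 kt.
Required ΔP = (64/6)^(1/0.652) = 10.667^1.534 ≈ 37.73 mb.
P_c ≤ 1012 − 37.73 = 974.27, so the highest integer P_c is 974 mb.

974 mb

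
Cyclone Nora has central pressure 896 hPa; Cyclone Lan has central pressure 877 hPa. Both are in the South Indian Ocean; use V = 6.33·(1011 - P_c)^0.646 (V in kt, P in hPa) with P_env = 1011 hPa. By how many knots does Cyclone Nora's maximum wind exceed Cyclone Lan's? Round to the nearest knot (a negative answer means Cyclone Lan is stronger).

Cyclone Nora: ΔP = 115; V ≈ 6.33 × 115^0.646 ≈ 135.71 kt.
Cyclone Lan: ΔP = 134; V ≈ 6.33 × 134^0.646 ≈ 149.80 kt.
Difference ≈ 135.71 − 149.80 = -14.09 → -14 kt.

-14 kt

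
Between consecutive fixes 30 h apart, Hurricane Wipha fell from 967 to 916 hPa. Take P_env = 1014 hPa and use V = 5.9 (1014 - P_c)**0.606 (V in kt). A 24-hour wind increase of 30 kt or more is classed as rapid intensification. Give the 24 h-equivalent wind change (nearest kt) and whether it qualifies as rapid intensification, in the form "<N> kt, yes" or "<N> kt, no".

27 kt, no

V₁: ΔP = 47, V ≈ 5.9 × 47^0.606 ≈ 60.83 kt.
V₂: ΔP = 98, V ≈ 5.9 × 98^0.606 ≈ 94.96 kt.
ΔV over 30 h = 34.13 kt → 24 h equivalent = 34.13 × 24/30 ≈ 27.30 kt.
27 kt < 30 kt ⇒ not rapid intensification.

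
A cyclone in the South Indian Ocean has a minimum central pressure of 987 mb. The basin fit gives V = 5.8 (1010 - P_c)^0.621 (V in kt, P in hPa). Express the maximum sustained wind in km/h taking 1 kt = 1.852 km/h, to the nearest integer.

ΔP = 1010 − 987 = 23 mb.
V ≈ 5.8 × 23^0.621 = 5.8 × 7.009 ≈ 40.650 kt.
40.650 × 1.852 ≈ 75.28 km/h → 75 km/h.

75 km/h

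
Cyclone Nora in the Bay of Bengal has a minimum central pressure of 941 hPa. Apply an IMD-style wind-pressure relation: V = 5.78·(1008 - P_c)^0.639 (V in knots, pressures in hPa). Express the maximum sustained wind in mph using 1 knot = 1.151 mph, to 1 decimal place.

97.7 mph

ΔP = 1008 − 941 = 67 hPa.
V ≈ 5.78 × 67^0.639 = 5.78 × 14.685 ≈ 84.877 kt.
84.877 × 1.151 ≈ 97.69 mph → 97.7 mph.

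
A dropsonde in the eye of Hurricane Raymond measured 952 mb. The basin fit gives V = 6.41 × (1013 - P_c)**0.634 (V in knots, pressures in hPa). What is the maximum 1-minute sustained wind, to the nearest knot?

ΔP = 1013 − 952 = 61 mb.
61^0.634 ≈ 13.549.
V ≈ 6.41 × 13.549 ≈ 86.8 kt.

87 kt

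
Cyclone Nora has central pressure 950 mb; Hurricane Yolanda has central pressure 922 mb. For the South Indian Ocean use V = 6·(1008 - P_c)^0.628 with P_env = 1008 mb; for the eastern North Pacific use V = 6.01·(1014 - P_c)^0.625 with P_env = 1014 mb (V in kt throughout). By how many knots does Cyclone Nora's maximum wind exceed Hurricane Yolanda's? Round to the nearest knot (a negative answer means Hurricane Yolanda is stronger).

-25 kt

Cyclone Nora: ΔP = 58; V ≈ 6 × 58^0.628 ≈ 76.84 kt.
Hurricane Yolanda: ΔP = 92; V ≈ 6.01 × 92^0.625 ≈ 101.45 kt.
Difference ≈ 76.84 − 101.45 = -24.61 → -25 kt.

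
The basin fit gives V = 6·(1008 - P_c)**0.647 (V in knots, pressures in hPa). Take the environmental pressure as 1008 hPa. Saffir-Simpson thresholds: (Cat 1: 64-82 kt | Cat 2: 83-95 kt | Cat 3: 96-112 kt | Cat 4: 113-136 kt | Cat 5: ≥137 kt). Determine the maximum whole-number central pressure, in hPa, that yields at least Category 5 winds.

882 hPa

Category 5 begins at V = 137 kt.
Required ΔP = (137/6)^(1/0.647) = 22.833^1.546 ≈ 125.83 hPa.
P_c ≤ 1008 − 125.83 = 882.17, so the highest integer P_c is 882 hPa.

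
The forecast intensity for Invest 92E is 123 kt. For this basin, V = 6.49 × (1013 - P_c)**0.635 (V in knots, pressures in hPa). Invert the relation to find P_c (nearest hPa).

ΔP = (V / 6.49)^(1/0.635) = (123/6.49)^1.575.
123/6.49 = 18.952; 18.952^1.575 ≈ 102.82 hPa.
P_c = 1013 − 102.82 = 910.18 ≈ 910 hPa.

910 hPa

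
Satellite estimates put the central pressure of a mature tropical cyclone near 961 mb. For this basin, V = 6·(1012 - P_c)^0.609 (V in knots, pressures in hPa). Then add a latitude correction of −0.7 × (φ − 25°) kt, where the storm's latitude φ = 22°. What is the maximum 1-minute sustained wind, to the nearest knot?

68 kt

ΔP = 1012 − 961 = 51 mb.
51^0.609 ≈ 10.963.
V ≈ 6 × 10.963 ≈ 65.8 kt.
Latitude correction: −0.7 × (22 − 25) = 2.1 kt.
Corrected V ≈ 67.9 kt → 68 kt.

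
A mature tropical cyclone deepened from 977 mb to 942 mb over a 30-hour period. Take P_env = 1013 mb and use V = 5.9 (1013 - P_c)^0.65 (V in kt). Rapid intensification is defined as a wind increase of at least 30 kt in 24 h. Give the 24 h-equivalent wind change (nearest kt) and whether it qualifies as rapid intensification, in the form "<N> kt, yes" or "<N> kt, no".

27 kt, no

V₁: ΔP = 36, V ≈ 5.9 × 36^0.65 ≈ 60.60 kt.
V₂: ΔP = 71, V ≈ 5.9 × 71^0.65 ≈ 94.23 kt.
ΔV over 30 h = 33.63 kt → 24 h equivalent = 33.63 × 24/30 ≈ 26.90 kt.
27 kt < 30 kt ⇒ not rapid intensification.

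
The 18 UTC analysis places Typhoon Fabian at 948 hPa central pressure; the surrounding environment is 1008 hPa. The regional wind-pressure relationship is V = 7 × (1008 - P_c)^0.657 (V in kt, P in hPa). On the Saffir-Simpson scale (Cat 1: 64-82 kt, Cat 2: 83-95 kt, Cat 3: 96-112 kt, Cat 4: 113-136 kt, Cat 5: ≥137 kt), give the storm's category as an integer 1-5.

ΔP = 1008 − 948 = 60 hPa.
V ≈ 7 × 60^0.657 = 7 × 14.73 ≈ 103 kt.
103 kt falls in the Category 3 band.

3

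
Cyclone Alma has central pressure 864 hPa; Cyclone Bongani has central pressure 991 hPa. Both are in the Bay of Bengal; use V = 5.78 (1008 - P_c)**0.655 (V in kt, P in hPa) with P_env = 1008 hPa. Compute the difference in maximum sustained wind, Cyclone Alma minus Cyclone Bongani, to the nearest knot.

113 kt

Cyclone Alma: ΔP = 144; V ≈ 5.78 × 144^0.655 ≈ 149.85 kt.
Cyclone Bongani: ΔP = 17; V ≈ 5.78 × 17^0.655 ≈ 36.97 kt.
Difference ≈ 149.85 − 36.97 = 112.88 → 113 kt.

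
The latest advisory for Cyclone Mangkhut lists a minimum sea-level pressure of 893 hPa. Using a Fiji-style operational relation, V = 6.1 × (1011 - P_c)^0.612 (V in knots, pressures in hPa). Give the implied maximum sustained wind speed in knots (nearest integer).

113 kt

ΔP = 1011 − 893 = 118 hPa.
118^0.612 ≈ 18.535.
V ≈ 6.1 × 18.535 ≈ 113.1 kt.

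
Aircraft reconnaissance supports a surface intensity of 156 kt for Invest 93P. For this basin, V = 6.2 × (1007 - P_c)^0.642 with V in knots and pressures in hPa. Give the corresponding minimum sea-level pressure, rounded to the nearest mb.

855 mb

ΔP = (V / 6.2)^(1/0.642) = (156/6.2)^1.558.
156/6.2 = 25.161; 25.161^1.558 ≈ 151.99 mb.
P_c = 1007 − 151.99 = 855.01 ≈ 855 mb.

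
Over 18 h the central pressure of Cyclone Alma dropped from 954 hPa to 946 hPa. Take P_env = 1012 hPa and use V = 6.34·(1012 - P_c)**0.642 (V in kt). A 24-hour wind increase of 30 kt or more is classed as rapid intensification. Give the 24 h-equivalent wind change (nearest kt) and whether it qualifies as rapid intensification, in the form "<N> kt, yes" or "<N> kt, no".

V₁: ΔP = 58, V ≈ 6.34 × 58^0.642 ≈ 85.94 kt.
V₂: ΔP = 66, V ≈ 6.34 × 66^0.642 ≈ 93.38 kt.
ΔV over 18 h = 7.44 kt → 24 h equivalent = 7.44 × 24/18 ≈ 9.92 kt.
10 kt < 30 kt ⇒ not rapid intensification.

10 kt, no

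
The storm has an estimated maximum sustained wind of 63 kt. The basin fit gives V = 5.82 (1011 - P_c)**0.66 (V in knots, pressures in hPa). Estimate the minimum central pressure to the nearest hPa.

974 hPa

ΔP = (V / 5.82)^(1/0.66) = (63/5.82)^1.515.
63/5.82 = 10.825; 10.825^1.515 ≈ 36.92 hPa.
P_c = 1011 − 36.92 = 974.08 ≈ 974 hPa.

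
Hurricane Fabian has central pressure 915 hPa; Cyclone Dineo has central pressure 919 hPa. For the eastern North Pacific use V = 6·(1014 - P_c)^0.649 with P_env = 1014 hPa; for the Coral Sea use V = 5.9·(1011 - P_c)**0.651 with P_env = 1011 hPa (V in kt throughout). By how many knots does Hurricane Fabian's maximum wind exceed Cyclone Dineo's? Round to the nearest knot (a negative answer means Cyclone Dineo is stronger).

Hurricane Fabian: ΔP = 99; V ≈ 6 × 99^0.649 ≈ 118.39 kt.
Cyclone Dineo: ΔP = 92; V ≈ 5.9 × 92^0.651 ≈ 112.02 kt.
Difference ≈ 118.39 − 112.02 = 6.37 → 6 kt.

6 kt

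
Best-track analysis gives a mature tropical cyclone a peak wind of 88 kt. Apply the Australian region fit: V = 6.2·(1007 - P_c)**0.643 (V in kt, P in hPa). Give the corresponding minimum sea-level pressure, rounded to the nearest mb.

ΔP = (V / 6.2)^(1/0.643) = (88/6.2)^1.555.
88/6.2 = 14.194; 14.194^1.555 ≈ 61.91 mb.
P_c = 1007 − 61.91 = 945.09 ≈ 945 mb.

945 mb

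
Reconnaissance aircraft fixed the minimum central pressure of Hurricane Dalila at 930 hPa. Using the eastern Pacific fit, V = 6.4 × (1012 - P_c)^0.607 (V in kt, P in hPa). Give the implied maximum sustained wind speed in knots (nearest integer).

ΔP = 1012 − 930 = 82 hPa.
82^0.607 ≈ 14.511.
V ≈ 6.4 × 14.511 ≈ 92.9 kt.

93 kt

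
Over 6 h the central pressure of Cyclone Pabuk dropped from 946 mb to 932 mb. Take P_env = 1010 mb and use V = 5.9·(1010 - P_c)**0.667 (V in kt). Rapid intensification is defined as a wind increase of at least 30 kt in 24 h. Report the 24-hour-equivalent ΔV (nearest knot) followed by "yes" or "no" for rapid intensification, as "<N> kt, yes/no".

53 kt, yes

V₁: ΔP = 64, V ≈ 5.9 × 64^0.667 ≈ 94.53 kt.
V₂: ΔP = 78, V ≈ 5.9 × 78^0.667 ≈ 107.86 kt.
ΔV over 6 h = 13.33 kt → 24 h equivalent = 13.33 × 24/6 ≈ 53.32 kt.
53 kt ≥ 30 kt ⇒ rapid intensification.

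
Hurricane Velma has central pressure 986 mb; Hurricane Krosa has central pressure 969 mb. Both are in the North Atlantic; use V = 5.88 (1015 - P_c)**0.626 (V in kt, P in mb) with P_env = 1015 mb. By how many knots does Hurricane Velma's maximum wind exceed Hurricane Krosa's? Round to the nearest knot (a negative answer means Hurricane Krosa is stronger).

Hurricane Velma: ΔP = 29; V ≈ 5.88 × 29^0.626 ≈ 48.40 kt.
Hurricane Krosa: ΔP = 46; V ≈ 5.88 × 46^0.626 ≈ 64.60 kt.
Difference ≈ 48.40 − 64.60 = -16.20 → -16 kt.

-16 kt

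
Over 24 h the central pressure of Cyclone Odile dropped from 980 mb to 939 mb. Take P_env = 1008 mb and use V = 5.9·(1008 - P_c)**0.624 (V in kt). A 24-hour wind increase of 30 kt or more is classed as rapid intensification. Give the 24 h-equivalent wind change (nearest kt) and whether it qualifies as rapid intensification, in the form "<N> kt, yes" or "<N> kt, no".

V₁: ΔP = 28, V ≈ 5.9 × 28^0.624 ≈ 47.19 kt.
V₂: ΔP = 69, V ≈ 5.9 × 69^0.624 ≈ 82.85 kt.
ΔV over 24 h = 35.66 kt → 24 h equivalent = 35.66 × 24/24 ≈ 35.66 kt.
36 kt ≥ 30 kt ⇒ rapid intensification.

36 kt, yes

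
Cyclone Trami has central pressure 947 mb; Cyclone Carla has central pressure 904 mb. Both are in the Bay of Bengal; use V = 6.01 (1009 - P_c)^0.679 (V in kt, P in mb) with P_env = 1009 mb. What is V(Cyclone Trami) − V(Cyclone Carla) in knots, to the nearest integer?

-43 kt

Cyclone Trami: ΔP = 62; V ≈ 6.01 × 62^0.679 ≈ 99.06 kt.
Cyclone Carla: ΔP = 105; V ≈ 6.01 × 105^0.679 ≈ 141.66 kt.
Difference ≈ 99.06 − 141.66 = -42.60 → -43 kt.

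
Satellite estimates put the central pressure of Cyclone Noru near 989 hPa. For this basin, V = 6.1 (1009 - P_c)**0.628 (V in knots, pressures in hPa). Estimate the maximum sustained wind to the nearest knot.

ΔP = 1009 − 989 = 20 hPa.
20^0.628 ≈ 6.562.
V ≈ 6.1 × 6.562 ≈ 40.0 kt.

40 kt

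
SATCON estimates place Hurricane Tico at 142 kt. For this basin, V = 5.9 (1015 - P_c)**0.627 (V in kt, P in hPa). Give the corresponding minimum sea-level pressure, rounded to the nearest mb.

ΔP = (V / 5.9)^(1/0.627) = (142/5.9)^1.595.
142/5.9 = 24.068; 24.068^1.595 ≈ 159.68 mb.
P_c = 1015 − 159.68 = 855.32 ≈ 855 mb.

855 mb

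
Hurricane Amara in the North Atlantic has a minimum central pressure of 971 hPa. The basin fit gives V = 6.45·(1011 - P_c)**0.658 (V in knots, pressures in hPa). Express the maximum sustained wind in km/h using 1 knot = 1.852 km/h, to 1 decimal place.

135.3 km/h

ΔP = 1011 − 971 = 40 hPa.
V ≈ 6.45 × 40^0.658 = 6.45 × 11.328 ≈ 73.066 kt.
73.066 × 1.852 ≈ 135.32 km/h → 135.3 km/h.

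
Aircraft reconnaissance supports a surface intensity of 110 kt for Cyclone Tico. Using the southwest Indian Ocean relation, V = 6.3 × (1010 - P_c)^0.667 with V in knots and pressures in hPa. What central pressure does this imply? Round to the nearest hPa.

937 hPa

ΔP = (V / 6.3)^(1/0.667) = (110/6.3)^1.499.
110/6.3 = 17.460; 17.460^1.499 ≈ 72.80 hPa.
P_c = 1010 − 72.80 = 937.20 ≈ 937 hPa.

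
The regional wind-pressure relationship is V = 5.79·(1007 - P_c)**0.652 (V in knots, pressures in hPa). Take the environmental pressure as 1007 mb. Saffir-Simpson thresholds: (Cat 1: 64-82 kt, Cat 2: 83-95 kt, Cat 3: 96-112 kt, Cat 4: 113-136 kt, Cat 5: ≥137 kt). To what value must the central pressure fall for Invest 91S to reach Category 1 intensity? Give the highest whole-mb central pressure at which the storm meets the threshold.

Category 1 begins at V = 64 kt.
Required ΔP = (64/5.79)^(1/0.652) = 11.054^1.534 ≈ 39.85 mb.
P_c ≤ 1007 − 39.85 = 967.15, so the highest integer P_c is 967 mb.

967 mb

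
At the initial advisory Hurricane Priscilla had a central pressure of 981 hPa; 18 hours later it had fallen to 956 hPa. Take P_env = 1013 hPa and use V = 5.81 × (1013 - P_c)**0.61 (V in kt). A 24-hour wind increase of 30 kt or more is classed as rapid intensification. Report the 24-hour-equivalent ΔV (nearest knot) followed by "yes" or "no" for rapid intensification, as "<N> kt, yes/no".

V₁: ΔP = 32, V ≈ 5.81 × 32^0.61 ≈ 48.12 kt.
V₂: ΔP = 57, V ≈ 5.81 × 57^0.61 ≈ 68.43 kt.
ΔV over 18 h = 20.31 kt → 24 h equivalent = 20.31 × 24/18 ≈ 27.08 kt.
27 kt < 30 kt ⇒ not rapid intensification.

27 kt, no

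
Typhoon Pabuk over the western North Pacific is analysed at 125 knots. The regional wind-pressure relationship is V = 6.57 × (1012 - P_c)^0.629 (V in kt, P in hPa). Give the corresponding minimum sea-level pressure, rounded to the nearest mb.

ΔP = (V / 6.57)^(1/0.629) = (125/6.57)^1.590.
125/6.57 = 19.026; 19.026^1.590 ≈ 108.13 mb.
P_c = 1012 − 108.13 = 903.87 ≈ 904 mb.

904 mb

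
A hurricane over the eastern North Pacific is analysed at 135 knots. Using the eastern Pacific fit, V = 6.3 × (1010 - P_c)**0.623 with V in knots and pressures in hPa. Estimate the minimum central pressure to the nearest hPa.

ΔP = (V / 6.3)^(1/0.623) = (135/6.3)^1.605.
135/6.3 = 21.429; 21.429^1.605 ≈ 136.91 hPa.
P_c = 1010 − 136.91 = 873.09 ≈ 873 hPa.

873 hPa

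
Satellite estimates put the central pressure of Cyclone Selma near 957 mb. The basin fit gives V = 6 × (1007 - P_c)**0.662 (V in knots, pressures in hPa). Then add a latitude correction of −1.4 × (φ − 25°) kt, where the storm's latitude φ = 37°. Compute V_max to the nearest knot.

63 kt

ΔP = 1007 − 957 = 50 mb.
50^0.662 ≈ 13.327.
V ≈ 6 × 13.327 ≈ 80.0 kt.
Latitude correction: −1.4 × (37 − 25) = -16.8 kt.
Corrected V ≈ 63.2 kt → 63 kt.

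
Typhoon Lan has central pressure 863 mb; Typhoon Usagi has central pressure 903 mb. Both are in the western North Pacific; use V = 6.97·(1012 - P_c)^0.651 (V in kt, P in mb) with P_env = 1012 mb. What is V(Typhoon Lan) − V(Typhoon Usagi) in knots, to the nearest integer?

Typhoon Lan: ΔP = 149; V ≈ 6.97 × 149^0.651 ≈ 181.12 kt.
Typhoon Usagi: ΔP = 109; V ≈ 6.97 × 109^0.651 ≈ 147.77 kt.
Difference ≈ 181.12 − 147.77 = 33.35 → 33 kt.

33 kt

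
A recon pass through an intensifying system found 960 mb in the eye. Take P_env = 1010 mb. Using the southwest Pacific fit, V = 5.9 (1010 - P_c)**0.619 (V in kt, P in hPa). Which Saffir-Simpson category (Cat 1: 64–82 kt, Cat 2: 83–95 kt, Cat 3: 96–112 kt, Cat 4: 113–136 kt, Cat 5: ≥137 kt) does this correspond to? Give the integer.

1

ΔP = 1010 − 960 = 50 mb.
V ≈ 5.9 × 50^0.619 = 5.9 × 11.26 ≈ 66 kt.
66 kt falls in the Category 1 band.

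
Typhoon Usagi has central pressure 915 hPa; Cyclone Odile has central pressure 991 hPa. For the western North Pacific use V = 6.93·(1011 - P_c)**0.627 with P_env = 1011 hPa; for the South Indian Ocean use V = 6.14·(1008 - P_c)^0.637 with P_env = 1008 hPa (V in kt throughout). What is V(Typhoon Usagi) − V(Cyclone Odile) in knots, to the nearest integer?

84 kt

Typhoon Usagi: ΔP = 96; V ≈ 6.93 × 96^0.627 ≈ 121.23 kt.
Cyclone Odile: ΔP = 17; V ≈ 6.14 × 17^0.637 ≈ 37.32 kt.
Difference ≈ 121.23 − 37.32 = 83.91 → 84 kt.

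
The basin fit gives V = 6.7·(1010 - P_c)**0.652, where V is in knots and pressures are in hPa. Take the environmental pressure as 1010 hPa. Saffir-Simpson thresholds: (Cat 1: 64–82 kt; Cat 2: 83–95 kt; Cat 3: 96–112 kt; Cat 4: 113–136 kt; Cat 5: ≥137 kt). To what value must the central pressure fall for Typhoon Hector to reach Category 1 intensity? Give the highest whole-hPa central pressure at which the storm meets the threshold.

Category 1 begins at V = 64 kt.
Required ΔP = (64/6.7)^(1/0.652) = 9.552^1.534 ≈ 31.86 hPa.
P_c ≤ 1010 − 31.86 = 978.14, so the highest integer P_c is 978 hPa.

978 hPa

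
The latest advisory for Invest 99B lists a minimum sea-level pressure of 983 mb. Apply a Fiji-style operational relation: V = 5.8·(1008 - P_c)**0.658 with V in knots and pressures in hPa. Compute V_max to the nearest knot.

ΔP = 1008 − 983 = 25 mb.
25^0.658 ≈ 8.315.
V ≈ 5.8 × 8.315 ≈ 48.2 kt.

48 kt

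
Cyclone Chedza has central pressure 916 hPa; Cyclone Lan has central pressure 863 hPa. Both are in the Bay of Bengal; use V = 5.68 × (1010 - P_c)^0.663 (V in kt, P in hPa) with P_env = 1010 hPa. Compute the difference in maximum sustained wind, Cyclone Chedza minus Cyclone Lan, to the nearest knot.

-40 kt

Cyclone Chedza: ΔP = 94; V ≈ 5.68 × 94^0.663 ≈ 115.49 kt.
Cyclone Lan: ΔP = 147; V ≈ 5.68 × 147^0.663 ≈ 155.34 kt.
Difference ≈ 115.49 − 155.34 = -39.85 → -40 kt.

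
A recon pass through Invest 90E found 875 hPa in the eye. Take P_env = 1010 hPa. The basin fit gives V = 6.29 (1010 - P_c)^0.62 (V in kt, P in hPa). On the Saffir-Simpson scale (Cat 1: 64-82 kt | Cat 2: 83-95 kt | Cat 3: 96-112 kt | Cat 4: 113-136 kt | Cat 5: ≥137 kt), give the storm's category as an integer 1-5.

4

ΔP = 1010 − 875 = 135 hPa.
V ≈ 6.29 × 135^0.62 = 6.29 × 20.93 ≈ 132 kt.
132 kt falls in the Category 4 band.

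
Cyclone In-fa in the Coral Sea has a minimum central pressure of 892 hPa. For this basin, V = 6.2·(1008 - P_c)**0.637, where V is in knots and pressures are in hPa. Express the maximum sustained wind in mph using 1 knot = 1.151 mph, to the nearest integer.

147 mph

ΔP = 1008 − 892 = 116 hPa.
V ≈ 6.2 × 116^0.637 = 6.2 × 20.657 ≈ 128.071 kt.
128.071 × 1.151 ≈ 147.41 mph → 147 mph.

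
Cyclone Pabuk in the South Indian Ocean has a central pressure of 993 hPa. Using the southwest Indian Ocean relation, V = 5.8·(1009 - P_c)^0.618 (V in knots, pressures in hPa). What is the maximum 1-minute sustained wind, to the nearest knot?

32 kt

ΔP = 1009 − 993 = 16 hPa.
16^0.618 ≈ 5.548.
V ≈ 5.8 × 5.548 ≈ 32.2 kt.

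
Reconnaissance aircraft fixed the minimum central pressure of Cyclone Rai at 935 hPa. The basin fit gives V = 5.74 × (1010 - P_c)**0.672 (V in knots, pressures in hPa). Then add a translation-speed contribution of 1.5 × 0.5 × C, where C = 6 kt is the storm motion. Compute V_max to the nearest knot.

ΔP = 1010 − 935 = 75 hPa.
75^0.672 ≈ 18.199.
V ≈ 5.74 × 18.199 ≈ 104.5 kt.
Translation term: 1.5 × 0.5 × 6 = 4.5 kt.
Corrected V ≈ 109 kt → 109 kt.

109 kt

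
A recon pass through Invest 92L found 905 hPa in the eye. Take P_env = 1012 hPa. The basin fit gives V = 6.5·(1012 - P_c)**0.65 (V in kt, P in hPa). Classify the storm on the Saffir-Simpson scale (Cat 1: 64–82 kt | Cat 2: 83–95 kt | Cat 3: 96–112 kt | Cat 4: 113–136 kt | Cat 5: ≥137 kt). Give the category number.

ΔP = 1012 − 905 = 107 hPa.
V ≈ 6.5 × 107^0.65 = 6.5 × 20.85 ≈ 136 kt.
136 kt falls in the Category 4 band.

4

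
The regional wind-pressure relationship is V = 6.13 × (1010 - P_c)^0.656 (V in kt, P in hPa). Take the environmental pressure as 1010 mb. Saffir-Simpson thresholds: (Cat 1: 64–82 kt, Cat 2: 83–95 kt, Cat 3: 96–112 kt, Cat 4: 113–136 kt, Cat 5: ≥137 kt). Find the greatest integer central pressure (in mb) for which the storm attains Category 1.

Category 1 begins at V = 64 kt.
Required ΔP = (64/6.13)^(1/0.656) = 10.440^1.524 ≈ 35.72 mb.
P_c ≤ 1010 − 35.72 = 974.28, so the highest integer P_c is 974 mb.

974 mb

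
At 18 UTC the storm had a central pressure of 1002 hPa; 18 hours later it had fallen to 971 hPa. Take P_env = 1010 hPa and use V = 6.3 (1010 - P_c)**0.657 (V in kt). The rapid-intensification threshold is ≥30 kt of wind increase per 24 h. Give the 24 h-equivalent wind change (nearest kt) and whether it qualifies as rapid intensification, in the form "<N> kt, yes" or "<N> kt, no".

V₁: ΔP = 8, V ≈ 6.3 × 8^0.657 ≈ 24.70 kt.
V₂: ΔP = 39, V ≈ 6.3 × 39^0.657 ≈ 69.93 kt.
ΔV over 18 h = 45.23 kt → 24 h equivalent = 45.23 × 24/18 ≈ 60.31 kt.
60 kt ≥ 30 kt ⇒ rapid intensification.

60 kt, yes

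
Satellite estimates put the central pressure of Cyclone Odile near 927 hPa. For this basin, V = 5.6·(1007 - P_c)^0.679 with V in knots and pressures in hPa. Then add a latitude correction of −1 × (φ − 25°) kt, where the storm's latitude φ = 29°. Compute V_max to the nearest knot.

106 kt

ΔP = 1007 − 927 = 80 hPa.
80^0.679 ≈ 19.597.
V ≈ 5.6 × 19.597 ≈ 109.7 kt.
Latitude correction: −1 × (29 − 25) = -4 kt.
Corrected V ≈ 105.7 kt → 106 kt.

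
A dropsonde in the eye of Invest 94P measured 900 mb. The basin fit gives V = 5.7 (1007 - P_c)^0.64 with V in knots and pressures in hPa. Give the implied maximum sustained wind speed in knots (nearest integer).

ΔP = 1007 − 900 = 107 mb.
107^0.64 ≈ 19.898.
V ≈ 5.7 × 19.898 ≈ 113.4 kt.

113 kt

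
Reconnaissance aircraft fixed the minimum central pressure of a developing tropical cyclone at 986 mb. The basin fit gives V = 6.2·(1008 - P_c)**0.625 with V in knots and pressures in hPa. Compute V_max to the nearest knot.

ΔP = 1008 − 986 = 22 mb.
22^0.625 ≈ 6.903.
V ≈ 6.2 × 6.903 ≈ 42.8 kt.

43 kt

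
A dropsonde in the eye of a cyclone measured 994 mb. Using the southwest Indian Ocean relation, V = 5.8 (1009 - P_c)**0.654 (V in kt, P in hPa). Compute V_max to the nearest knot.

34 kt

ΔP = 1009 − 994 = 15 mb.
15^0.654 ≈ 5.877.
V ≈ 5.8 × 5.877 ≈ 34.1 kt.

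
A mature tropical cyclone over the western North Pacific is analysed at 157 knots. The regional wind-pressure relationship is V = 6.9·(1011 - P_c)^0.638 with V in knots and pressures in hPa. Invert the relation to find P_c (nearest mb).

ΔP = (V / 6.9)^(1/0.638) = (157/6.9)^1.567.
157/6.9 = 22.754; 22.754^1.567 ≈ 133.98 mb.
P_c = 1011 − 133.98 = 877.02 ≈ 877 mb.

877 mb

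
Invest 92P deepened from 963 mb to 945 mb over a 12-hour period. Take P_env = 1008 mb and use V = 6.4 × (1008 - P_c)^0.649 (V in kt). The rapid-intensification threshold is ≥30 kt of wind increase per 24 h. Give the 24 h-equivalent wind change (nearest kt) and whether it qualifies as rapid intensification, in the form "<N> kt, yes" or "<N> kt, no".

37 kt, yes

V₁: ΔP = 45, V ≈ 6.4 × 45^0.649 ≈ 75.70 kt.
V₂: ΔP = 63, V ≈ 6.4 × 63^0.649 ≈ 94.18 kt.
ΔV over 12 h = 18.48 kt → 24 h equivalent = 18.48 × 24/12 ≈ 36.96 kt.
37 kt ≥ 30 kt ⇒ rapid intensification.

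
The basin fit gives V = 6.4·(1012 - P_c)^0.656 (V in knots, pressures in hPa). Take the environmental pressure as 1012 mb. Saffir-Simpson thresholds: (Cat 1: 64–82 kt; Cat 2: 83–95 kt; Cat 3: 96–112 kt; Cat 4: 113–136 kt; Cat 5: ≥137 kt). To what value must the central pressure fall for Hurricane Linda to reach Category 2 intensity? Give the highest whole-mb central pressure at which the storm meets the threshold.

Category 2 begins at V = 83 kt.
Required ΔP = (83/6.4)^(1/0.656) = 12.969^1.524 ≈ 49.72 mb.
P_c ≤ 1012 − 49.72 = 962.28, so the highest integer P_c is 962 mb.

962 mb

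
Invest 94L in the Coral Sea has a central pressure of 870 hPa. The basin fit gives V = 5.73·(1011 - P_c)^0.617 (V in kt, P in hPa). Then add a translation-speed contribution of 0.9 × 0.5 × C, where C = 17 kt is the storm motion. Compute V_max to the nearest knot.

129 kt

ΔP = 1011 − 870 = 141 hPa.
141^0.617 ≈ 21.187.
V ≈ 5.73 × 21.187 ≈ 121.4 kt.
Translation term: 0.9 × 0.5 × 17 = 7.65 kt.
Corrected V ≈ 129.05 kt → 129 kt.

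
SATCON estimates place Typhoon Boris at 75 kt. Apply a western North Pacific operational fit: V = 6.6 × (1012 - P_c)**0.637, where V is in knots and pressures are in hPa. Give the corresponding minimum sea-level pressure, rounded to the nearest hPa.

ΔP = (V / 6.6)^(1/0.637) = (75/6.6)^1.570.
75/6.6 = 11.364; 11.364^1.570 ≈ 45.40 hPa.
P_c = 1012 − 45.40 = 966.60 ≈ 967 hPa.

967 hPa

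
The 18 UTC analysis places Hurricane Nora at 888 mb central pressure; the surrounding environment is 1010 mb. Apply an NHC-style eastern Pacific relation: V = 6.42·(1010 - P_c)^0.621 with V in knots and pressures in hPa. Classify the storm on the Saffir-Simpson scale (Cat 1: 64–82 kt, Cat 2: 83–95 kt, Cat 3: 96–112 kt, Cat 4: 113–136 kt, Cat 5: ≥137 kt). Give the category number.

4

ΔP = 1010 − 888 = 122 mb.
V ≈ 6.42 × 122^0.621 = 6.42 × 19.75 ≈ 127 kt.
127 kt falls in the Category 4 band.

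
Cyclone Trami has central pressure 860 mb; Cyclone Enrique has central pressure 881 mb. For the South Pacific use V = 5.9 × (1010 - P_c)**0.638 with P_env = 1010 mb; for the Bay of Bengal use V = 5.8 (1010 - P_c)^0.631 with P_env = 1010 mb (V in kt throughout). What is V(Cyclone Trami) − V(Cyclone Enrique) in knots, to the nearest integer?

Cyclone Trami: ΔP = 150; V ≈ 5.9 × 150^0.638 ≈ 144.28 kt.
Cyclone Enrique: ΔP = 129; V ≈ 5.8 × 129^0.631 ≈ 124.51 kt.
Difference ≈ 144.28 − 124.51 = 19.77 → 20 kt.

20 kt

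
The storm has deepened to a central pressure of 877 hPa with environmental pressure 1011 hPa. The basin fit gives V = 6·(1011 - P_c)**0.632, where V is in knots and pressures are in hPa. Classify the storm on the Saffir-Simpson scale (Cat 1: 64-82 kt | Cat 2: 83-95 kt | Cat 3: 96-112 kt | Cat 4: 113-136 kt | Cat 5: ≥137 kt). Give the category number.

4

ΔP = 1011 − 877 = 134 hPa.
V ≈ 6 × 134^0.632 = 6 × 22.10 ≈ 133 kt.
133 kt falls in the Category 4 band.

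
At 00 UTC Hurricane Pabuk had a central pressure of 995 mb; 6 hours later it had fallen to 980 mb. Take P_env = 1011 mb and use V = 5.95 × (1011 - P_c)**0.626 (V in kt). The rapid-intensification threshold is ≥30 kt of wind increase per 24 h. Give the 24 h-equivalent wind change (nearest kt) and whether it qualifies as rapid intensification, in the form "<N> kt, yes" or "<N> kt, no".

69 kt, yes

V₁: ΔP = 16, V ≈ 5.95 × 16^0.626 ≈ 33.75 kt.
V₂: ΔP = 31, V ≈ 5.95 × 31^0.626 ≈ 51.06 kt.
ΔV over 6 h = 17.31 kt → 24 h equivalent = 17.31 × 24/6 ≈ 69.24 kt.
69 kt ≥ 30 kt ⇒ rapid intensification.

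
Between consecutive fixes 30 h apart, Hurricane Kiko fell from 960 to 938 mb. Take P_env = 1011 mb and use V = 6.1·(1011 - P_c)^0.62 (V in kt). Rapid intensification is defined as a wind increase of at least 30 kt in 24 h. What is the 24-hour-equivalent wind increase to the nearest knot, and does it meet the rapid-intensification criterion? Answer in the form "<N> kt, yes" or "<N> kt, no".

V₁: ΔP = 51, V ≈ 6.1 × 51^0.62 ≈ 69.83 kt.
V₂: ΔP = 73, V ≈ 6.1 × 73^0.62 ≈ 87.21 kt.
ΔV over 30 h = 17.38 kt → 24 h equivalent = 17.38 × 24/30 ≈ 13.90 kt.
14 kt < 30 kt ⇒ not rapid intensification.

14 kt, no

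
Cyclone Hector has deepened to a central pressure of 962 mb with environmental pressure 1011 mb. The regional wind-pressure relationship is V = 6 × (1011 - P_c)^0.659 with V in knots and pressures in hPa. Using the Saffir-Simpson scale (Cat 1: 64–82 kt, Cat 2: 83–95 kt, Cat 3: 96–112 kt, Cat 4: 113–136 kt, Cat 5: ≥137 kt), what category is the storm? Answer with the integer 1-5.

ΔP = 1011 − 962 = 49 mb.
V ≈ 6 × 49^0.659 = 6 × 13.00 ≈ 78 kt.
78 kt falls in the Category 1 band.

1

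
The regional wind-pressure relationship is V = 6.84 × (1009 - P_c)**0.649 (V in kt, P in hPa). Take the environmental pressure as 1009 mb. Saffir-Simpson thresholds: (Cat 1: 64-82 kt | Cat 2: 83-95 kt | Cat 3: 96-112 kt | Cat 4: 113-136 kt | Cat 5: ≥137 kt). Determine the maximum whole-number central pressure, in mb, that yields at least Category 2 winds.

Category 2 begins at V = 83 kt.
Required ΔP = (83/6.84)^(1/0.649) = 12.135^1.541 ≈ 46.81 mb.
P_c ≤ 1009 − 46.81 = 962.19, so the highest integer P_c is 962 mb.

962 mb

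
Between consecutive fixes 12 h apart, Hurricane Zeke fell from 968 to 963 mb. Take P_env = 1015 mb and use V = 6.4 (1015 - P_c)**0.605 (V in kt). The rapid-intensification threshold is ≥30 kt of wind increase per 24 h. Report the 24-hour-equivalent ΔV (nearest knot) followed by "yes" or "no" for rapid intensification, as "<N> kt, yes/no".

V₁: ΔP = 47, V ≈ 6.4 × 47^0.605 ≈ 65.74 kt.
V₂: ΔP = 52, V ≈ 6.4 × 52^0.605 ≈ 69.88 kt.
ΔV over 12 h = 4.14 kt → 24 h equivalent = 4.14 × 24/12 ≈ 8.28 kt.
8 kt < 30 kt ⇒ not rapid intensification.

8 kt, no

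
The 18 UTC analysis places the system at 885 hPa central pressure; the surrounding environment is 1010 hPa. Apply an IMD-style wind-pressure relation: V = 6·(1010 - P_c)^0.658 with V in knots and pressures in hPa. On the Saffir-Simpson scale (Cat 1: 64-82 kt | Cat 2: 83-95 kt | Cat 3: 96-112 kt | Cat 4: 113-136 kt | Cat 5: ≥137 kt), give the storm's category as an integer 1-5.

ΔP = 1010 − 885 = 125 hPa.
V ≈ 6 × 125^0.658 = 6 × 23.98 ≈ 144 kt.
144 kt falls in the Category 5 band.

5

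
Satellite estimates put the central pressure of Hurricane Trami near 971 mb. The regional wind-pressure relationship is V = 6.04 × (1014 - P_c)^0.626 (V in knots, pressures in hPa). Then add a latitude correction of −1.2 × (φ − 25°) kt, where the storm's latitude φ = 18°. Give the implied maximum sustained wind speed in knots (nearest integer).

ΔP = 1014 − 971 = 43 mb.
43^0.626 ≈ 10.533.
V ≈ 6.04 × 10.533 ≈ 63.6 kt.
Latitude correction: −1.2 × (18 − 25) = 8.4 kt.
Corrected V ≈ 72 kt → 72 kt.

72 kt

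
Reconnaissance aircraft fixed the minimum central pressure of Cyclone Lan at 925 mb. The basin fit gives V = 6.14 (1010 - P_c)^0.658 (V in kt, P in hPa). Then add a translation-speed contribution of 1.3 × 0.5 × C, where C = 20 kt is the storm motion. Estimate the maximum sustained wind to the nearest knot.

127 kt

ΔP = 1010 − 925 = 85 mb.
85^0.658 ≈ 18.602.
V ≈ 6.14 × 18.602 ≈ 114.2 kt.
Translation term: 1.3 × 0.5 × 20 = 13 kt.
Corrected V ≈ 127.2 kt → 127 kt.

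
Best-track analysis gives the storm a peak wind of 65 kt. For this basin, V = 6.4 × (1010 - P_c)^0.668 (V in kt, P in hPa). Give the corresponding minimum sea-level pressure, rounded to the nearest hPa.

978 hPa

ΔP = (V / 6.4)^(1/0.668) = (65/6.4)^1.497.
65/6.4 = 10.156; 10.156^1.497 ≈ 32.14 hPa.
P_c = 1010 − 32.14 = 977.86 ≈ 978 hPa.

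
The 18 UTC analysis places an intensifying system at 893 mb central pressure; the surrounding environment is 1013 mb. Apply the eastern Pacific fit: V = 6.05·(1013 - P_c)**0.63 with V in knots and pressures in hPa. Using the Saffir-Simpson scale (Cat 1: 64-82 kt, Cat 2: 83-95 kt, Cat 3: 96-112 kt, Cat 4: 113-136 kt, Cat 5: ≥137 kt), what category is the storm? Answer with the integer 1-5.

4

ΔP = 1013 − 893 = 120 mb.
V ≈ 6.05 × 120^0.63 = 6.05 × 20.41 ≈ 123 kt.
123 kt falls in the Category 4 band.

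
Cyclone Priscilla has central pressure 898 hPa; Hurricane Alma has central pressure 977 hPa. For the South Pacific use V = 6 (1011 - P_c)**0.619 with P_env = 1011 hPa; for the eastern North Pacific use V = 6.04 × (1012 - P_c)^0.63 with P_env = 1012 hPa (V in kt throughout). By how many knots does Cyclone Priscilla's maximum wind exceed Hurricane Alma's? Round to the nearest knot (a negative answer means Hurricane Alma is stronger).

55 kt

Cyclone Priscilla: ΔP = 113; V ≈ 6 × 113^0.619 ≈ 111.95 kt.
Hurricane Alma: ΔP = 35; V ≈ 6.04 × 35^0.63 ≈ 56.73 kt.
Difference ≈ 111.95 − 56.73 = 55.22 → 55 kt.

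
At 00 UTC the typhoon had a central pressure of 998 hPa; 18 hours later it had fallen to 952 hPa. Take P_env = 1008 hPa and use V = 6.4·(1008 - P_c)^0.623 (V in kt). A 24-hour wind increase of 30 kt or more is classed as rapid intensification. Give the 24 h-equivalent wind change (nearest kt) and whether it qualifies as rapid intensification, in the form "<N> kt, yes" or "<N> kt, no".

V₁: ΔP = 10, V ≈ 6.4 × 10^0.623 ≈ 26.86 kt.
V₂: ΔP = 56, V ≈ 6.4 × 56^0.623 ≈ 78.58 kt.
ΔV over 18 h = 51.72 kt → 24 h equivalent = 51.72 × 24/18 ≈ 68.96 kt.
69 kt ≥ 30 kt ⇒ rapid intensification.

69 kt, yes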